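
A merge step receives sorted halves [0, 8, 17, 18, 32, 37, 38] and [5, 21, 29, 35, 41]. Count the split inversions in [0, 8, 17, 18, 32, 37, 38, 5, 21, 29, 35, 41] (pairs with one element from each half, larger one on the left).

There are 14 split inversions.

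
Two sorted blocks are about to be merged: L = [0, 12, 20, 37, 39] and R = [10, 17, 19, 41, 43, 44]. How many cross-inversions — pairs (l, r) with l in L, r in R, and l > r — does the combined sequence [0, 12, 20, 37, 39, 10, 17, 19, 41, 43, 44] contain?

Split inversions: 10

For each element r of the right run, count left-run elements greater than r:
r = 10: 12, 20, 37, 39 → 4
r = 17: 20, 37, 39 → 3
r = 19: 20, 37, 39 → 3
r = 41: none → 0
r = 43: none → 0
r = 44: none → 0
Cross-inversions: 4 + 3 + 3 + 0 + 0 + 0 = 10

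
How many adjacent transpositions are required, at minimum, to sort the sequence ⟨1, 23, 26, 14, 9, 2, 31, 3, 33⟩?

14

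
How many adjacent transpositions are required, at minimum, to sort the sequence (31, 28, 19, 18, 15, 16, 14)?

20

Each adjacent swap fixes exactly one inversion, so the minimum swap count equals the number of inversions.
Count inversions — for each element, later elements that are smaller:
31: 28, 19, 18, 15, 16, 14 → 6
28: 19, 18, 15, 16, 14 → 5
19: 18, 15, 16, 14 → 4
18: 15, 16, 14 → 3
15: 14 → 1
16: 14 → 1
14: none → 0
Total inversions: 6 + 5 + 4 + 3 + 1 + 1 + 0 = 20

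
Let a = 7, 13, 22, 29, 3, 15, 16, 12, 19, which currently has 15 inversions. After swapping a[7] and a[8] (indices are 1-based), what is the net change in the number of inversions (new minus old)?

Positions 7 and 8 hold 16 and 12; after swapping, the array is [7, 13, 22, 29, 3, 15, 12, 16, 19].
Sweep left to right; for each value list the smaller values that follow it:
7 → 3 → 1
13 → 3, 12 → 2
22 → 3, 15, 12, 16, 19 → 5
29 → 3, 15, 12, 16, 19 → 5
3 → none → 0
15 → 12 → 1
12 → none → 0
16 → none → 0
19 → none → 0
Sum: 1 + 2 + 5 + 5 + 0 + 1 + 0 + 0 + 0 = 14
Change: 14 − 15 = -1

-1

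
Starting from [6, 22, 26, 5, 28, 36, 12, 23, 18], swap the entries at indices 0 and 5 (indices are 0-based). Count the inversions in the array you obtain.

There are 22 inversions.

Positions 0 and 5 hold 6 and 36; after swapping, the array is [36, 22, 26, 5, 28, 6, 12, 23, 18].
Sweep left to right; for each value list the smaller values that follow it:
36 → 22, 26, 5, 28, 6, 12, 23, 18 → 8
22 → 5, 6, 12, 18 → 4
26 → 5, 6, 12, 23, 18 → 5
5 → none → 0
28 → 6, 12, 23, 18 → 4
6 → none → 0
12 → none → 0
23 → 18 → 1
18 → none → 0
Sum: 8 + 4 + 5 + 0 + 4 + 0 + 0 + 1 + 0 = 22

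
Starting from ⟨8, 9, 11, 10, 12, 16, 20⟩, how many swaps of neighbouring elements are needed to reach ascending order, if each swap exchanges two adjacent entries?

1

The minimum number of adjacent swaps to sort an array equals its inversion count, since every such swap removes exactly one inversion.
Count inversions — for each element, later elements that are smaller:
8: none → 0
9: none → 0
11: 10 → 1
10: none → 0
12: none → 0
16: none → 0
20: none → 0
Total inversions: 0 + 0 + 1 + 0 + 0 + 0 + 0 = 1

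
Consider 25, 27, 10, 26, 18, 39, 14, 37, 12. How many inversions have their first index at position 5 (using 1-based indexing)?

2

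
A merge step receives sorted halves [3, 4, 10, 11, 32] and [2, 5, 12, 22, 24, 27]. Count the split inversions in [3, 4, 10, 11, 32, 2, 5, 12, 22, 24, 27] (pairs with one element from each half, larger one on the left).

12

Count, for every r in R, how many entries of L exceed r:
r = 2: 3, 4, 10, 11, 32 → 5
r = 5: 10, 11, 32 → 3
r = 12: 32 → 1
r = 22: 32 → 1
r = 24: 32 → 1
r = 27: 32 → 1
Cross-inversions: 5 + 3 + 1 + 1 + 1 + 1 = 12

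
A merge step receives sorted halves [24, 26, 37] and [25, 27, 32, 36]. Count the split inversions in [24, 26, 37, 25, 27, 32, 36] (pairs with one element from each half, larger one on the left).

Count, for every r in R, how many entries of L exceed r:
r = 25: 26, 37 → 2
r = 27: 37 → 1
r = 32: 37 → 1
r = 36: 37 → 1
Cross-inversions: 2 + 1 + 1 + 1 = 5

5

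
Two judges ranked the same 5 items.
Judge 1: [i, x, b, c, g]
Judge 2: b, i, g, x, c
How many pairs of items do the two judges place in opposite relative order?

Assign each item its position (1..5) in the first ordering, then rewrite the second ordering as that position sequence:
positions: i→1, x→2, b→3, c→4, g→5
second ordering as positions: [3, 1, 5, 2, 4]
Discordant pairs = inversions in this position sequence.
3: 1, 2 → 2
1: 0
5: 2, 4 → 2
2: 0
4: 0
Total: 2 + 0 + 2 + 0 + 0 = 4

4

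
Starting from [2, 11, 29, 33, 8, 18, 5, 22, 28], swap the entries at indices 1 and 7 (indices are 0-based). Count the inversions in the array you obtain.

Positions 1 and 7 hold 11 and 22; after swapping, the array is [2, 22, 29, 33, 8, 18, 5, 11, 28].
Element-by-element contributions:
2 → none → 0
22 → 8, 18, 5, 11 → 4
29 → 8, 18, 5, 11, 28 → 5
33 → 8, 18, 5, 11, 28 → 5
8 → 5 → 1
18 → 5, 11 → 2
5 → none → 0
11 → none → 0
28 → none → 0
Sum: 0 + 4 + 5 + 5 + 1 + 2 + 0 + 0 + 0 = 17

17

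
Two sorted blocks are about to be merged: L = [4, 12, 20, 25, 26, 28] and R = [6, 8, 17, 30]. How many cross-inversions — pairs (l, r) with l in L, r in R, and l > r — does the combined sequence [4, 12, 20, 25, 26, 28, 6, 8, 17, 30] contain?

14

Take each right-half value and tally the left-half values above it:
r = 6: 12, 20, 25, 26, 28 → 5
r = 8: 12, 20, 25, 26, 28 → 5
r = 17: 20, 25, 26, 28 → 4
r = 30: none → 0
Cross-inversions: 5 + 5 + 4 + 0 = 14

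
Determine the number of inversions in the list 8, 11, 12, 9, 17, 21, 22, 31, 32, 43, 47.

For each element, count later entries that are smaller:
8 → none → 0
11 → 9 → 1
12 → 9 → 1
9 → none → 0
17 → none → 0
21 → none → 0
22 → none → 0
31 → none → 0
32 → none → 0
43 → none → 0
47 → none → 0
Sum: 0 + 1 + 1 + 0 + 0 + 0 + 0 + 0 + 0 + 0 + 0 = 2

2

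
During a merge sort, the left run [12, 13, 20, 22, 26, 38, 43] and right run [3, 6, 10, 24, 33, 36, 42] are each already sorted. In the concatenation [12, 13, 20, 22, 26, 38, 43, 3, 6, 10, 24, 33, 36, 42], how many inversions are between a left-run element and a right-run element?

29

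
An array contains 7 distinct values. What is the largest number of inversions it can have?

A reversed (strictly descending) arrangement makes every pair an inversion, giving C(7, 2) inversions.
C(7, 2) = 7·6/2 = 21

21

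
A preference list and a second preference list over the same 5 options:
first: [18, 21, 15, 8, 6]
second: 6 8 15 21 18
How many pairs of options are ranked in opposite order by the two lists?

10 pairs

Assign each item its position (1..5) in the first ordering, then rewrite the second ordering as that position sequence:
positions: 18→1, 21→2, 15→3, 8→4, 6→5
second ordering as positions: [5, 4, 3, 2, 1]
Discordant pairs = inversions in this position sequence.
5: 4, 3, 2, 1 → 4
4: 3, 2, 1 → 3
3: 2, 1 → 2
2: 1 → 1
1: 0
Total: 4 + 3 + 2 + 1 + 0 = 10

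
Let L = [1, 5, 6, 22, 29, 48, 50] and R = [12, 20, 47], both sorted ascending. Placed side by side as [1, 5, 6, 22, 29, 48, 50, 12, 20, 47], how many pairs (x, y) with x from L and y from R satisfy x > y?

Take each right-half value and tally the left-half values above it:
r = 12: 22, 29, 48, 50 → 4
r = 20: 22, 29, 48, 50 → 4
r = 47: 48, 50 → 2
Cross-inversions: 4 + 4 + 2 = 10

10 split inversions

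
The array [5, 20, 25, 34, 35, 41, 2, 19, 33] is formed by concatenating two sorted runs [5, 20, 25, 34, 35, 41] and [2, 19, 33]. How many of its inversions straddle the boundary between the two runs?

14 split inversions

For each element r of the right run, count left-run elements greater than r:
r = 2: 5, 20, 25, 34, 35, 41 → 6
r = 19: 20, 25, 34, 35, 41 → 5
r = 33: 34, 35, 41 → 3
Cross-inversions: 6 + 5 + 3 = 14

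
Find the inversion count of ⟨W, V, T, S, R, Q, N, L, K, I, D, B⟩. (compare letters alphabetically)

Element-by-element contributions:
W → V, T, S, R, Q, N, L, K, I, D, B → 11
V → T, S, R, Q, N, L, K, I, D, B → 10
T → S, R, Q, N, L, K, I, D, B → 9
S → R, Q, N, L, K, I, D, B → 8
R → Q, N, L, K, I, D, B → 7
Q → N, L, K, I, D, B → 6
N → L, K, I, D, B → 5
L → K, I, D, B → 4
K → I, D, B → 3
I → D, B → 2
D → B → 1
B → none → 0
Sum: 11 + 10 + 9 + 8 + 7 + 6 + 5 + 4 + 3 + 2 + 1 + 0 = 66

Inversions: 66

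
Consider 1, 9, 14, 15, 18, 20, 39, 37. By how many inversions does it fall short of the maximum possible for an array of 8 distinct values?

Maximum inversions for 8 distinct elements is C(8, 2) = 8·7/2 = 28.
Current inversions — for each element, count later smaller elements:
1: 0
9: 0
14: 0
15: 0
18: 0
20: 0
39: 1
37: 0
Current total: 0 + 0 + 0 + 0 + 0 + 0 + 1 + 0 = 1
Shortfall: 28 − 1 = 27

27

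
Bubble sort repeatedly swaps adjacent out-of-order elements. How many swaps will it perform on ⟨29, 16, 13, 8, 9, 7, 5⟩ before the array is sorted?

20

Minimum adjacent swaps = number of inversions (each swap of adjacent out-of-order elements removes one inversion and no swap can remove more).
Count inversions — for each element, later elements that are smaller:
29: 16, 13, 8, 9, 7, 5 → 6
16: 13, 8, 9, 7, 5 → 5
13: 8, 9, 7, 5 → 4
8: 7, 5 → 2
9: 7, 5 → 2
7: 5 → 1
5: none → 0
Total inversions: 6 + 5 + 4 + 2 + 2 + 1 + 0 = 20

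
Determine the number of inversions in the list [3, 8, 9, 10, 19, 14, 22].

1 inversion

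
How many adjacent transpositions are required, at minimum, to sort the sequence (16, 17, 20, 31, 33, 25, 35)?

2 adjacent swaps

Each adjacent swap fixes exactly one inversion, so the minimum swap count equals the number of inversions.
Count inversions — for each element, later elements that are smaller:
16: none → 0
17: none → 0
20: none → 0
31: 25 → 1
33: 25 → 1
25: none → 0
35: none → 0
Total inversions: 0 + 0 + 0 + 1 + 1 + 0 + 0 = 2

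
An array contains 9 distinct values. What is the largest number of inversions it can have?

Inversions: 36

A reversed (strictly descending) arrangement makes every pair an inversion, giving C(9, 2) inversions.
C(9, 2) = 9·8/2 = 36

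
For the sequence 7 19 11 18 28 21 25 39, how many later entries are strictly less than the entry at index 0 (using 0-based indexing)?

The element at index 0 is 7.
Elements after it: 19, 11, 18, 28, 21, 25, 39
None of them are smaller than 7.

0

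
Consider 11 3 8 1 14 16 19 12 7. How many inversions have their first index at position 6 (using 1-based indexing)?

2 such elements

The element at index 6 is 16.
Elements after it: 19, 12, 7
Those smaller than 16: 12, 7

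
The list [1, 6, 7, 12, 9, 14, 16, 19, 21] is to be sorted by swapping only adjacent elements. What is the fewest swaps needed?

Minimum adjacent swaps = number of inversions (each swap of adjacent out-of-order elements removes one inversion and no swap can remove more).
Count inversions — for each element, later elements that are smaller:
1: none → 0
6: none → 0
7: none → 0
12: 9 → 1
9: none → 0
14: none → 0
16: none → 0
19: none → 0
21: none → 0
Total inversions: 0 + 0 + 0 + 1 + 0 + 0 + 0 + 0 + 0 = 1

1 swap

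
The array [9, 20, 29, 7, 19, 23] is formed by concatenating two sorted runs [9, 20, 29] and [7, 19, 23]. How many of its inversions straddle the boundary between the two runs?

6 split inversions

Take each right-half value and tally the left-half values above it:
r = 7: 9, 20, 29 → 3
r = 19: 20, 29 → 2
r = 23: 29 → 1
Cross-inversions: 3 + 2 + 1 = 6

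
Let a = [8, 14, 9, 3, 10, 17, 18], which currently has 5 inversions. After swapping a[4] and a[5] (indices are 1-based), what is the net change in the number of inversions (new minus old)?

+1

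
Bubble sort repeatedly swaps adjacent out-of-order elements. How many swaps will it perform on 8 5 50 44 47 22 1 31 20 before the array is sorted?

Each adjacent swap fixes exactly one inversion, so the minimum swap count equals the number of inversions.
Count inversions — for each element, later elements that are smaller:
8: 5, 1 → 2
5: 1 → 1
50: 44, 47, 22, 1, 31, 20 → 6
44: 22, 1, 31, 20 → 4
47: 22, 1, 31, 20 → 4
22: 1, 20 → 2
1: none → 0
31: 20 → 1
20: none → 0
Total inversions: 2 + 1 + 6 + 4 + 4 + 2 + 0 + 1 + 0 = 20

20 swaps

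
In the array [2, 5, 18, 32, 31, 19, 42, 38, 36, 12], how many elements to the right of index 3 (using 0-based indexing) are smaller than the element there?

3

The element at index 3 is 32.
Elements after it: 31, 19, 42, 38, 36, 12
Those smaller than 32: 31, 19, 12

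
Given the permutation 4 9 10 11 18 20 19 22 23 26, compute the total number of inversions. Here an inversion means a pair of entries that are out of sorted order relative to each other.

Element-by-element contributions:
4 → none → 0
9 → none → 0
10 → none → 0
11 → none → 0
18 → none → 0
20 → 19 → 1
19 → none → 0
22 → none → 0
23 → none → 0
26 → none → 0
Sum: 0 + 0 + 0 + 0 + 0 + 1 + 0 + 0 + 0 + 0 = 1

Out-of-order pairs: 1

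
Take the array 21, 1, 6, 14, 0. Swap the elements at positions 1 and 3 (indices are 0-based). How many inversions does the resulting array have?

Positions 1 and 3 hold 1 and 14; after swapping, the array is [21, 14, 6, 1, 0].
Count, for each position, how many later elements it exceeds:
21 → 14, 6, 1, 0 → 4
14 → 6, 1, 0 → 3
6 → 1, 0 → 2
1 → 0 → 1
0 → none → 0
Sum: 4 + 3 + 2 + 1 + 0 = 10

10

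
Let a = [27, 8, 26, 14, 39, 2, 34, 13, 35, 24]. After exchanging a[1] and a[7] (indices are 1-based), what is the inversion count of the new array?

Positions 1 and 7 hold 27 and 34; after swapping, the array is [34, 8, 26, 14, 39, 2, 27, 13, 35, 24].
Element-by-element contributions:
34 → 8, 26, 14, 2, 27, 13, 24 → 7
8 → 2 → 1
26 → 14, 2, 13, 24 → 4
14 → 2, 13 → 2
39 → 2, 27, 13, 35, 24 → 5
2 → none → 0
27 → 13, 24 → 2
13 → none → 0
35 → 24 → 1
24 → none → 0
Sum: 7 + 1 + 4 + 2 + 5 + 0 + 2 + 0 + 1 + 0 = 22

Inversions: 22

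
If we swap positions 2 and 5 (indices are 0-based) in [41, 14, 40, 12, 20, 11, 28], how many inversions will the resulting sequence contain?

9 inversions

Positions 2 and 5 hold 40 and 11; after swapping, the array is [41, 14, 11, 12, 20, 40, 28].
Sweep left to right; for each value list the smaller values that follow it:
41: 6
14: 2
11: 0
12: 0
20: 0
40: 1
28: 0
Sum: 6 + 2 + 0 + 0 + 0 + 1 + 0 = 9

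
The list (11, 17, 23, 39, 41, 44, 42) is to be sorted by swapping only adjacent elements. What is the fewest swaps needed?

The minimum number of adjacent swaps to sort an array equals its inversion count, since every such swap removes exactly one inversion.
Count inversions — for each element, later elements that are smaller:
11: none → 0
17: none → 0
23: none → 0
39: none → 0
41: none → 0
44: 42 → 1
42: none → 0
Total inversions: 0 + 0 + 0 + 0 + 0 + 1 + 0 = 1

1 adjacent swap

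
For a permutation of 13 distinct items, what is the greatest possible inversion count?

There are 78 inversions.

A reversed (strictly descending) arrangement makes every pair an inversion, giving C(13, 2) inversions.
C(13, 2) = 13·12/2 = 78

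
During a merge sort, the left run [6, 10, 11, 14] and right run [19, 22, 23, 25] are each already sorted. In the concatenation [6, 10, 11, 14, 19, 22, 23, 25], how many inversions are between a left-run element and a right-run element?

0 split inversions

Count, for every r in R, how many entries of L exceed r:
r = 19: none → 0
r = 22: none → 0
r = 23: none → 0
r = 25: none → 0
Cross-inversions: 0 + 0 + 0 + 0 = 0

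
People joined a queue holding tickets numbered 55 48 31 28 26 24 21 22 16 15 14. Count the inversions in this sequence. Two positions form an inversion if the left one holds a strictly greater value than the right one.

54

Count, for each position, how many later elements it exceeds:
55 → 48, 31, 28, 26, 24, 21, 22, 16, 15, 14 → 10
48 → 31, 28, 26, 24, 21, 22, 16, 15, 14 → 9
31 → 28, 26, 24, 21, 22, 16, 15, 14 → 8
28 → 26, 24, 21, 22, 16, 15, 14 → 7
26 → 24, 21, 22, 16, 15, 14 → 6
24 → 21, 22, 16, 15, 14 → 5
21 → 16, 15, 14 → 3
22 → 16, 15, 14 → 3
16 → 15, 14 → 2
15 → 14 → 1
14 → none → 0
Sum: 10 + 9 + 8 + 7 + 6 + 5 + 3 + 3 + 2 + 1 + 0 = 54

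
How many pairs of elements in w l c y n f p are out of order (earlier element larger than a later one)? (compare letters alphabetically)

Inversion pairs (indices are 0-based):
(0,1): w > l
(0,2): w > c
(0,4): w > n
(0,5): w > f
(0,6): w > p
(1,2): l > c
(1,5): l > f
(3,4): y > n
(3,5): y > f
(3,6): y > p
(4,5): n > f
That's 11 pairs.

Inversions: 11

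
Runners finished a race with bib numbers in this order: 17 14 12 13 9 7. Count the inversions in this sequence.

14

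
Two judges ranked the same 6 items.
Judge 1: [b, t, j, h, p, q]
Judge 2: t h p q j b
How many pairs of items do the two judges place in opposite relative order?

Assign each item its position (1..6) in the first ordering, then rewrite the second ordering as that position sequence:
positions: b→1, t→2, j→3, h→4, p→5, q→6
second ordering as positions: [2, 4, 5, 6, 3, 1]
Discordant pairs = inversions in this position sequence.
2: 1 → 1
4: 3, 1 → 2
5: 3, 1 → 2
6: 3, 1 → 2
3: 1 → 1
1: 0
Total: 1 + 2 + 2 + 2 + 1 + 0 = 8

8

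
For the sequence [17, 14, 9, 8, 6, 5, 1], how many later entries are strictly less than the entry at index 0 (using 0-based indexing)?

The element at index 0 is 17.
Elements after it: 14, 9, 8, 6, 5, 1
Those smaller than 17: 14, 9, 8, 6, 5, 1

6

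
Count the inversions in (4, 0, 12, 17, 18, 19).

1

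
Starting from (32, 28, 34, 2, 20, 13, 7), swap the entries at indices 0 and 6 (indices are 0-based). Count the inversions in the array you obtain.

There are 9 inversions.

Positions 0 and 6 hold 32 and 7; after swapping, the array is [7, 28, 34, 2, 20, 13, 32].
Count, for each position, how many later elements it exceeds:
7 → 2 → 1
28 → 2, 20, 13 → 3
34 → 2, 20, 13, 32 → 4
2 → none → 0
20 → 13 → 1
13 → none → 0
32 → none → 0
Sum: 1 + 3 + 4 + 0 + 1 + 0 + 0 = 9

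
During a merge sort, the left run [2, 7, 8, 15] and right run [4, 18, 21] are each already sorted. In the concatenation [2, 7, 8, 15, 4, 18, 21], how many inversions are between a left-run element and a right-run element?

Count, for every r in R, how many entries of L exceed r:
r = 4: 7, 8, 15 → 3
r = 18: none → 0
r = 21: none → 0
Cross-inversions: 3 + 0 + 0 = 3

3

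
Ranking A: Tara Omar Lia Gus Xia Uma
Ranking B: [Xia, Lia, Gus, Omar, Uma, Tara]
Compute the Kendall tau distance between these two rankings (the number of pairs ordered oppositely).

10

Assign each item its position (1..6) in the first ordering, then rewrite the second ordering as that position sequence:
positions: Tara→1, Omar→2, Lia→3, Gus→4, Xia→5, Uma→6
second ordering as positions: [5, 3, 4, 2, 6, 1]
Discordant pairs = inversions in this position sequence.
5: 3, 4, 2, 1 → 4
3: 2, 1 → 2
4: 2, 1 → 2
2: 1 → 1
6: 1 → 1
1: 0
Total: 4 + 2 + 2 + 1 + 1 + 0 = 10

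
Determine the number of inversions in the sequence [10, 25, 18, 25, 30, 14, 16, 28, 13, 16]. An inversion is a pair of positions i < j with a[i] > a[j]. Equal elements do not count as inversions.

There are 22 inversions.

Count, for each position, how many later elements it exceeds:
10 → none → 0
25 → 18, 14, 16, 13, 16 → 5
18 → 14, 16, 13, 16 → 4
25 → 14, 16, 13, 16 → 4
30 → 14, 16, 28, 13, 16 → 5
14 → 13 → 1
16 → 13 → 1
28 → 13, 16 → 2
13 → none → 0
16 → none → 0
Sum: 0 + 5 + 4 + 4 + 5 + 1 + 1 + 2 + 0 + 0 = 22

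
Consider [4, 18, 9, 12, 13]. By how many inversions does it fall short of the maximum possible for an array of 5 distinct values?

Maximum inversions for 5 distinct elements is C(5, 2) = 5·4/2 = 10.
Current inversions — for each element, count later smaller elements:
4: 0
18: 3
9: 0
12: 0
13: 0
Current total: 0 + 3 + 0 + 0 + 0 = 3
Shortfall: 10 − 3 = 7

7 inversions short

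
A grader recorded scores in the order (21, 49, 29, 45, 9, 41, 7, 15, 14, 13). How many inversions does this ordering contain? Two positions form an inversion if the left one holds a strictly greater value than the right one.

There are 32 inversions.

Element-by-element contributions:
21 → 9, 7, 15, 14, 13 → 5
49 → 29, 45, 9, 41, 7, 15, 14, 13 → 8
29 → 9, 7, 15, 14, 13 → 5
45 → 9, 41, 7, 15, 14, 13 → 6
9 → 7 → 1
41 → 7, 15, 14, 13 → 4
7 → none → 0
15 → 14, 13 → 2
14 → 13 → 1
13 → none → 0
Sum: 5 + 8 + 5 + 6 + 1 + 4 + 0 + 2 + 1 + 0 = 32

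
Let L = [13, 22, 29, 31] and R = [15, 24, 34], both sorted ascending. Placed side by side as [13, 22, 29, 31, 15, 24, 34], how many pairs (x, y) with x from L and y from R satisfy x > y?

For each element r of the right run, count left-run elements greater than r:
r = 15: 22, 29, 31 → 3
r = 24: 29, 31 → 2
r = 34: none → 0
Cross-inversions: 3 + 2 + 0 = 5

5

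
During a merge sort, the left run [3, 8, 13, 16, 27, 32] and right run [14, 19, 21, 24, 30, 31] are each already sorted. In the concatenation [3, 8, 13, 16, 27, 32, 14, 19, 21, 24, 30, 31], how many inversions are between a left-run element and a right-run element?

There are 11 split inversions.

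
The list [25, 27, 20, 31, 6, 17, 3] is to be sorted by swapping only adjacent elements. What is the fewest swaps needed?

Minimum adjacent swaps = number of inversions (each swap of adjacent out-of-order elements removes one inversion and no swap can remove more).
Count inversions — for each element, later elements that are smaller:
25: 20, 6, 17, 3 → 4
27: 20, 6, 17, 3 → 4
20: 6, 17, 3 → 3
31: 6, 17, 3 → 3
6: 3 → 1
17: 3 → 1
3: none → 0
Total inversions: 4 + 4 + 3 + 3 + 1 + 1 + 0 = 16

Swaps: 16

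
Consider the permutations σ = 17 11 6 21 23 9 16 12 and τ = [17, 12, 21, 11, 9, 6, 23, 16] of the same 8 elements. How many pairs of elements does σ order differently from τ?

Assign each item its position (1..8) in the first ordering, then rewrite the second ordering as that position sequence:
positions: 17→1, 11→2, 6→3, 21→4, 23→5, 9→6, 16→7, 12→8
second ordering as positions: [1, 8, 4, 2, 6, 3, 5, 7]
Discordant pairs = inversions in this position sequence.
1: 0
8: 4, 2, 6, 3, 5, 7 → 6
4: 2, 3 → 2
2: 0
6: 3, 5 → 2
3: 0
5: 0
7: 0
Total: 0 + 6 + 2 + 0 + 2 + 0 + 0 + 0 = 10

Discordant pairs: 10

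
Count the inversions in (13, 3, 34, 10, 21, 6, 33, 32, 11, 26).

Sweep left to right; for each value list the smaller values that follow it:
13: 4
3: 0
34: 7
10: 1
21: 2
6: 0
33: 3
32: 2
11: 0
26: 0
Sum: 4 + 0 + 7 + 1 + 2 + 0 + 3 + 2 + 0 + 0 = 19

19 inversions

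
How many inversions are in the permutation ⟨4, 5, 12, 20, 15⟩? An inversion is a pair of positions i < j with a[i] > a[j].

1 inversion

Element-by-element contributions:
4 → none → 0
5 → none → 0
12 → none → 0
20 → 15 → 1
15 → none → 0
Sum: 0 + 0 + 0 + 1 + 0 = 1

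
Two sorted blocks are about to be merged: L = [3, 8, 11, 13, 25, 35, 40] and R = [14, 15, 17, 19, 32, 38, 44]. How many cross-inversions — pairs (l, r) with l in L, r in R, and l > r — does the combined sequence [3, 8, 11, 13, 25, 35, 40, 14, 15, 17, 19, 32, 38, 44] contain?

Count, for every r in R, how many entries of L exceed r:
r = 14: 25, 35, 40 → 3
r = 15: 25, 35, 40 → 3
r = 17: 25, 35, 40 → 3
r = 19: 25, 35, 40 → 3
r = 32: 35, 40 → 2
r = 38: 40 → 1
r = 44: none → 0
Cross-inversions: 3 + 3 + 3 + 3 + 2 + 1 + 0 = 15

15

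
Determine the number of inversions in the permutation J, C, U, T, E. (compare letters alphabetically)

There are 5 inversions.

Out-of-order index pairs (0-indexed):
(0,1): J > C
(0,4): J > E
(2,3): U > T
(2,4): U > E
(3,4): T > E
That's 5 pairs.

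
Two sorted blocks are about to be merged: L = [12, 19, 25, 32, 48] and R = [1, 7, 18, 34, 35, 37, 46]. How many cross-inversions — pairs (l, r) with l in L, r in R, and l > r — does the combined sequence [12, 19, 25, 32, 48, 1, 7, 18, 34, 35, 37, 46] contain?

18

Count, for every r in R, how many entries of L exceed r:
r = 1: 12, 19, 25, 32, 48 → 5
r = 7: 12, 19, 25, 32, 48 → 5
r = 18: 19, 25, 32, 48 → 4
r = 34: 48 → 1
r = 35: 48 → 1
r = 37: 48 → 1
r = 46: 48 → 1
Cross-inversions: 5 + 5 + 4 + 1 + 1 + 1 + 1 = 18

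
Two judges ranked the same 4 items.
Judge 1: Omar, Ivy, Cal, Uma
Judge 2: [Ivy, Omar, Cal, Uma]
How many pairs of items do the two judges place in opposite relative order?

Discordant pairs: 1

Assign each item its position (1..4) in the first ordering, then rewrite the second ordering as that position sequence:
positions: Omar→1, Ivy→2, Cal→3, Uma→4
second ordering as positions: [2, 1, 3, 4]
Discordant pairs = inversions in this position sequence.
2: 1 → 1
1: 0
3: 0
4: 0
Total: 1 + 0 + 0 + 0 = 1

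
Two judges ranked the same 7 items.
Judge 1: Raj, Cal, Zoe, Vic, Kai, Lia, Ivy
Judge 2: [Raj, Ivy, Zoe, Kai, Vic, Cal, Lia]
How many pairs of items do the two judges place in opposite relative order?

Assign each item its position (1..7) in the first ordering, then rewrite the second ordering as that position sequence:
positions: Raj→1, Cal→2, Zoe→3, Vic→4, Kai→5, Lia→6, Ivy→7
second ordering as positions: [1, 7, 3, 5, 4, 2, 6]
Discordant pairs = inversions in this position sequence.
1: 0
7: 3, 5, 4, 2, 6 → 5
3: 2 → 1
5: 4, 2 → 2
4: 2 → 1
2: 0
6: 0
Total: 0 + 5 + 1 + 2 + 1 + 0 + 0 = 9

9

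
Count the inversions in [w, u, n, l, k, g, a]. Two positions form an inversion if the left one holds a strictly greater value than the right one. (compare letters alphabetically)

Element-by-element contributions:
w: 6
u: 5
n: 4
l: 3
k: 2
g: 1
a: 0
Sum: 6 + 5 + 4 + 3 + 2 + 1 + 0 = 21

21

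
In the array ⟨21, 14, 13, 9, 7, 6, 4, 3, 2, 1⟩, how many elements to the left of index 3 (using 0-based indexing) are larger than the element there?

3 such elements

The element at index 3 is 9.
Elements before it: 21, 14, 13
Those larger than 9: 21, 14, 13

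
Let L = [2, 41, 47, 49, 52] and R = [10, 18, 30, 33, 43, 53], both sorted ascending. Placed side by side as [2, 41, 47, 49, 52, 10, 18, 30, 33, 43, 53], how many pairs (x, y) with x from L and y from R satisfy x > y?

19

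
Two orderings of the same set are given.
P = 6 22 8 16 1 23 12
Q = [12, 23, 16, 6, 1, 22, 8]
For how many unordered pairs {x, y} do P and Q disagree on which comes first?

Disagreeing pairs: 16

Assign each item its position (1..7) in the first ordering, then rewrite the second ordering as that position sequence:
positions: 6→1, 22→2, 8→3, 16→4, 1→5, 23→6, 12→7
second ordering as positions: [7, 6, 4, 1, 5, 2, 3]
Discordant pairs = inversions in this position sequence.
7: 6, 4, 1, 5, 2, 3 → 6
6: 4, 1, 5, 2, 3 → 5
4: 1, 2, 3 → 3
1: 0
5: 2, 3 → 2
2: 0
3: 0
Total: 6 + 5 + 3 + 0 + 2 + 0 + 0 = 16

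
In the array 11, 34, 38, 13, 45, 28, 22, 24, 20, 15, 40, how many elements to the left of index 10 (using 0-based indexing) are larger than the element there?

The element at index 10 is 40.
Elements before it: 11, 34, 38, 13, 45, 28, 22, 24, 20, 15
Those larger than 40: 45

1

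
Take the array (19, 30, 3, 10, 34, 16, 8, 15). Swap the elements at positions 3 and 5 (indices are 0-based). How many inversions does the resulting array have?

Positions 3 and 5 hold 10 and 16; after swapping, the array is [19, 30, 3, 16, 34, 10, 8, 15].
Sweep left to right; for each value list the smaller values that follow it:
19 → 3, 16, 10, 8, 15 → 5
30 → 3, 16, 10, 8, 15 → 5
3 → none → 0
16 → 10, 8, 15 → 3
34 → 10, 8, 15 → 3
10 → 8 → 1
8 → none → 0
15 → none → 0
Sum: 5 + 5 + 0 + 3 + 3 + 1 + 0 + 0 = 17

17 inversions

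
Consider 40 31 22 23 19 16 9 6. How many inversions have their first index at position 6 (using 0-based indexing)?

1 such element

The element at index 6 is 9.
Elements after it: 6
Those smaller than 9: 6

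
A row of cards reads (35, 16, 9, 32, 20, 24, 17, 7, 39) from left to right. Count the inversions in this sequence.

Element-by-element contributions:
35: 7
16: 2
9: 1
32: 4
20: 2
24: 2
17: 1
7: 0
39: 0
Sum: 7 + 2 + 1 + 4 + 2 + 2 + 1 + 0 + 0 = 19

There are 19 inversions.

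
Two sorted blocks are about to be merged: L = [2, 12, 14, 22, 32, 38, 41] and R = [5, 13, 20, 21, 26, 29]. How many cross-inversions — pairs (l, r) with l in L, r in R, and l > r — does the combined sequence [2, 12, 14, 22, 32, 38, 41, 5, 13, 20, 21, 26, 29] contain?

25

Take each right-half value and tally the left-half values above it:
r = 5: 12, 14, 22, 32, 38, 41 → 6
r = 13: 14, 22, 32, 38, 41 → 5
r = 20: 22, 32, 38, 41 → 4
r = 21: 22, 32, 38, 41 → 4
r = 26: 32, 38, 41 → 3
r = 29: 32, 38, 41 → 3
Cross-inversions: 6 + 5 + 4 + 4 + 3 + 3 = 25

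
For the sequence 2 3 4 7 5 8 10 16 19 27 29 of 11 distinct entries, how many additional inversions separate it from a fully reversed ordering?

Maximum inversions for 11 distinct elements is C(11, 2) = 11·10/2 = 55.
Current inversions — for each element, count later smaller elements:
2: 0
3: 0
4: 0
7: 1
5: 0
8: 0
10: 0
16: 0
19: 0
27: 0
29: 0
Current total: 0 + 0 + 0 + 1 + 0 + 0 + 0 + 0 + 0 + 0 + 0 = 1
Shortfall: 55 − 1 = 54

54 inversions short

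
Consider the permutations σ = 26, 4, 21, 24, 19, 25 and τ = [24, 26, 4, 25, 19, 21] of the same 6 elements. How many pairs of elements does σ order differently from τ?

Assign each item its position (1..6) in the first ordering, then rewrite the second ordering as that position sequence:
positions: 26→1, 4→2, 21→3, 24→4, 19→5, 25→6
second ordering as positions: [4, 1, 2, 6, 5, 3]
Discordant pairs = inversions in this position sequence.
4: 1, 2, 3 → 3
1: 0
2: 0
6: 5, 3 → 2
5: 3 → 1
3: 0
Total: 3 + 0 + 0 + 2 + 1 + 0 = 6

6 discordant pairs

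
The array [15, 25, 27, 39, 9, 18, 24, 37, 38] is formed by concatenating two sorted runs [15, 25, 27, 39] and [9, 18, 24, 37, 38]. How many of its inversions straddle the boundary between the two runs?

Count, for every r in R, how many entries of L exceed r:
r = 9: 15, 25, 27, 39 → 4
r = 18: 25, 27, 39 → 3
r = 24: 25, 27, 39 → 3
r = 37: 39 → 1
r = 38: 39 → 1
Cross-inversions: 4 + 3 + 3 + 1 + 1 = 12

12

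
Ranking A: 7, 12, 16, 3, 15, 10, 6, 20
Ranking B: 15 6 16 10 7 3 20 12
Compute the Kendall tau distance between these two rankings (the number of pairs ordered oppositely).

Assign each item its position (1..8) in the first ordering, then rewrite the second ordering as that position sequence:
positions: 7→1, 12→2, 16→3, 3→4, 15→5, 10→6, 6→7, 20→8
second ordering as positions: [5, 7, 3, 6, 1, 4, 8, 2]
Discordant pairs = inversions in this position sequence.
5: 3, 1, 4, 2 → 4
7: 3, 6, 1, 4, 2 → 5
3: 1, 2 → 2
6: 1, 4, 2 → 3
1: 0
4: 2 → 1
8: 2 → 1
2: 0
Total: 4 + 5 + 2 + 3 + 0 + 1 + 1 + 0 = 16

16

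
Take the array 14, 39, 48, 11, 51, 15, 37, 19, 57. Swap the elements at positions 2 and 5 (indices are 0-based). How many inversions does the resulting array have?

12

Positions 2 and 5 hold 48 and 15; after swapping, the array is [14, 39, 15, 11, 51, 48, 37, 19, 57].
Sweep left to right; for each value list the smaller values that follow it:
14 → 11 → 1
39 → 15, 11, 37, 19 → 4
15 → 11 → 1
11 → none → 0
51 → 48, 37, 19 → 3
48 → 37, 19 → 2
37 → 19 → 1
19 → none → 0
57 → none → 0
Sum: 1 + 4 + 1 + 0 + 3 + 2 + 1 + 0 + 0 = 12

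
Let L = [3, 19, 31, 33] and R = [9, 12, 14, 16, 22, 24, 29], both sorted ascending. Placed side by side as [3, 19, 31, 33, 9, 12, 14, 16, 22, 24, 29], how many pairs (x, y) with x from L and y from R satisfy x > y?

18 cross-inversions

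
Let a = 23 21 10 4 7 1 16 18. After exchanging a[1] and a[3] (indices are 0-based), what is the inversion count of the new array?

15 inversions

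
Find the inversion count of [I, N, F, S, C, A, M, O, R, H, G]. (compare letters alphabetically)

28

Sweep left to right; for each value list the smaller values that follow it:
I → F, C, A, H, G → 5
N → F, C, A, M, H, G → 6
F → C, A → 2
S → C, A, M, O, R, H, G → 7
C → A → 1
A → none → 0
M → H, G → 2
O → H, G → 2
R → H, G → 2
H → G → 1
G → none → 0
Sum: 5 + 6 + 2 + 7 + 1 + 0 + 2 + 2 + 2 + 1 + 0 = 28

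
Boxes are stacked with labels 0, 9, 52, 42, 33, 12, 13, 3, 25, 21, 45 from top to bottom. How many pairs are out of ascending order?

23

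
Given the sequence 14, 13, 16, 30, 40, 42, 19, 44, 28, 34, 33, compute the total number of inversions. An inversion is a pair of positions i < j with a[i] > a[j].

For each element, count later entries that are smaller:
14 → 13 → 1
13 → none → 0
16 → none → 0
30 → 19, 28 → 2
40 → 19, 28, 34, 33 → 4
42 → 19, 28, 34, 33 → 4
19 → none → 0
44 → 28, 34, 33 → 3
28 → none → 0
34 → 33 → 1
33 → none → 0
Sum: 1 + 0 + 0 + 2 + 4 + 4 + 0 + 3 + 0 + 1 + 0 = 15

15 inversions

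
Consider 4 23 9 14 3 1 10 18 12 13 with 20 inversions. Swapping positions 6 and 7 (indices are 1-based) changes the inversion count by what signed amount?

+1

Positions 6 and 7 hold 1 and 10; after swapping, the array is [4, 23, 9, 14, 3, 10, 1, 18, 12, 13].
Count, for each position, how many later elements it exceeds:
4: 2
23: 8
9: 2
14: 5
3: 1
10: 1
1: 0
18: 2
12: 0
13: 0
Sum: 2 + 8 + 2 + 5 + 1 + 1 + 0 + 2 + 0 + 0 = 21
Change: 21 − 20 = +1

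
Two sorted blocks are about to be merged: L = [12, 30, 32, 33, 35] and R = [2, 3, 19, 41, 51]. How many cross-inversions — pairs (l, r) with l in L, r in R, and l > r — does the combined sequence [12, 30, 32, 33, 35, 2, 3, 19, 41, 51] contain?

14 split inversions

Count, for every r in R, how many entries of L exceed r:
r = 2: 12, 30, 32, 33, 35 → 5
r = 3: 12, 30, 32, 33, 35 → 5
r = 19: 30, 32, 33, 35 → 4
r = 41: none → 0
r = 51: none → 0
Cross-inversions: 5 + 5 + 4 + 0 + 0 = 14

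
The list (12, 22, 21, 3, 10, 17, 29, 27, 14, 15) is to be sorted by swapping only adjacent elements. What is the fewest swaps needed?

Minimum adjacent swaps = number of inversions (each swap of adjacent out-of-order elements removes one inversion and no swap can remove more).
Count inversions — for each element, later elements that are smaller:
12: 3, 10 → 2
22: 21, 3, 10, 17, 14, 15 → 6
21: 3, 10, 17, 14, 15 → 5
3: none → 0
10: none → 0
17: 14, 15 → 2
29: 27, 14, 15 → 3
27: 14, 15 → 2
14: none → 0
15: none → 0
Total inversions: 2 + 6 + 5 + 0 + 0 + 2 + 3 + 2 + 0 + 0 = 20

20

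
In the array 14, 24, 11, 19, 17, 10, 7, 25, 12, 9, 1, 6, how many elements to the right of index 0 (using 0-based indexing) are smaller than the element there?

7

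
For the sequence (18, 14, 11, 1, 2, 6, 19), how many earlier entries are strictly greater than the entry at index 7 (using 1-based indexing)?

The element at index 7 is 19.
Elements before it: 18, 14, 11, 1, 2, 6
None of them are larger than 19.

0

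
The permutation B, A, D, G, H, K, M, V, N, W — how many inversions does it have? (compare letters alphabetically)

Sweep left to right; for each value list the smaller values that follow it:
B → A → 1
A → none → 0
D → none → 0
G → none → 0
H → none → 0
K → none → 0
M → none → 0
V → N → 1
N → none → 0
W → none → 0
Sum: 1 + 0 + 0 + 0 + 0 + 0 + 0 + 1 + 0 + 0 = 2

2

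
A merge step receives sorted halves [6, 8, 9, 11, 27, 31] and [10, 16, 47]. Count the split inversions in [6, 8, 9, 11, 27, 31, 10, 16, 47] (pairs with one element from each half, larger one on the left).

Take each right-half value and tally the left-half values above it:
r = 10: 11, 27, 31 → 3
r = 16: 27, 31 → 2
r = 47: none → 0
Cross-inversions: 3 + 2 + 0 = 5

5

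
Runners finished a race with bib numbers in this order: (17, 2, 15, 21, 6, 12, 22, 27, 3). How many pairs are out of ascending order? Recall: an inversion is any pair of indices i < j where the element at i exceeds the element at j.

For each element, count later entries that are smaller:
17 → 2, 15, 6, 12, 3 → 5
2 → none → 0
15 → 6, 12, 3 → 3
21 → 6, 12, 3 → 3
6 → 3 → 1
12 → 3 → 1
22 → 3 → 1
27 → 3 → 1
3 → none → 0
Sum: 5 + 0 + 3 + 3 + 1 + 1 + 1 + 1 + 0 = 15

There are 15 inversions.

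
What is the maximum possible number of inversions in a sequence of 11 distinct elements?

A reversed (strictly descending) arrangement makes every pair an inversion, giving C(11, 2) inversions.
C(11, 2) = 11·10/2 = 55

55 inversions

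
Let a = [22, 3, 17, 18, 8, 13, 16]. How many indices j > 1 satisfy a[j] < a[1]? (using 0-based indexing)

0

The element at index 1 is 3.
Elements after it: 17, 18, 8, 13, 16
None of them are smaller than 3.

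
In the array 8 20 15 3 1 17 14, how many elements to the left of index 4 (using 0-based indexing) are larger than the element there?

4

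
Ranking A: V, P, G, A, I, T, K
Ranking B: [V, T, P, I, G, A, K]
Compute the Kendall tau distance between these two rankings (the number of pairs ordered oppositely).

Assign each item its position (1..7) in the first ordering, then rewrite the second ordering as that position sequence:
positions: V→1, P→2, G→3, A→4, I→5, T→6, K→7
second ordering as positions: [1, 6, 2, 5, 3, 4, 7]
Discordant pairs = inversions in this position sequence.
1: 0
6: 2, 5, 3, 4 → 4
2: 0
5: 3, 4 → 2
3: 0
4: 0
7: 0
Total: 0 + 4 + 0 + 2 + 0 + 0 + 0 = 6

6 discordant pairs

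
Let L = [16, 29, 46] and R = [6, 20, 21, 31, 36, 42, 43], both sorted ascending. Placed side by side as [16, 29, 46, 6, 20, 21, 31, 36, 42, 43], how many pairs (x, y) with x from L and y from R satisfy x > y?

For each element r of the right run, count left-run elements greater than r:
r = 6: 16, 29, 46 → 3
r = 20: 29, 46 → 2
r = 21: 29, 46 → 2
r = 31: 46 → 1
r = 36: 46 → 1
r = 42: 46 → 1
r = 43: 46 → 1
Cross-inversions: 3 + 2 + 2 + 1 + 1 + 1 + 1 = 11

11 cross-inversions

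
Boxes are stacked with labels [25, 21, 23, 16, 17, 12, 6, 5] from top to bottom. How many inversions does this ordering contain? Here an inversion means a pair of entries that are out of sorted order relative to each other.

26

Count, for each position, how many later elements it exceeds:
25: 7
21: 5
23: 5
16: 3
17: 3
12: 2
6: 1
5: 0
Sum: 7 + 5 + 5 + 3 + 3 + 2 + 1 + 0 = 26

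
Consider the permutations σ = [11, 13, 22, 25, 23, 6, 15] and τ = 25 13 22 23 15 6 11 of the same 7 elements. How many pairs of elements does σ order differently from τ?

9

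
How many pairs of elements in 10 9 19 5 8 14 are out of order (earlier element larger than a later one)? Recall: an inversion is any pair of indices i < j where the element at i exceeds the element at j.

Listing every pair i<j with a[i]>a[j] (using 1-based positions):
(1,2): 10 > 9
(1,4): 10 > 5
(1,5): 10 > 8
(2,4): 9 > 5
(2,5): 9 > 8
(3,4): 19 > 5
(3,5): 19 > 8
(3,6): 19 > 14
That's 8 pairs.

8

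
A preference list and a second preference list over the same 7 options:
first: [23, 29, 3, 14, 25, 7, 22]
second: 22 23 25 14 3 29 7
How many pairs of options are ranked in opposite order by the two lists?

12

Assign each item its position (1..7) in the first ordering, then rewrite the second ordering as that position sequence:
positions: 23→1, 29→2, 3→3, 14→4, 25→5, 7→6, 22→7
second ordering as positions: [7, 1, 5, 4, 3, 2, 6]
Discordant pairs = inversions in this position sequence.
7: 1, 5, 4, 3, 2, 6 → 6
1: 0
5: 4, 3, 2 → 3
4: 3, 2 → 2
3: 2 → 1
2: 0
6: 0
Total: 6 + 0 + 3 + 2 + 1 + 0 + 0 = 12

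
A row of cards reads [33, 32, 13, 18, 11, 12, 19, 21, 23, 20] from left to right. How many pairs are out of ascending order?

23

Count, for each position, how many later elements it exceeds:
33: 9
32: 8
13: 2
18: 2
11: 0
12: 0
19: 0
21: 1
23: 1
20: 0
Sum: 9 + 8 + 2 + 2 + 0 + 0 + 0 + 1 + 1 + 0 = 23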